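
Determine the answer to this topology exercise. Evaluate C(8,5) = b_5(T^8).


By the Kunneth formula, b_k(T^n) = C(n,k).
b_5(T^8) = C(8,5).
C(8,5) = 8!/(5!*3!) = 56

56


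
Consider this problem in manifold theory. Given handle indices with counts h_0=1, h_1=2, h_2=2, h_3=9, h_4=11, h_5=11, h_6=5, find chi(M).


Handles of index k contribute (-1)^k to chi (same as CW cells).
chi = (1) + (-2) + (2) + (-9) + (11) + (-11) + (5) = -3

-3


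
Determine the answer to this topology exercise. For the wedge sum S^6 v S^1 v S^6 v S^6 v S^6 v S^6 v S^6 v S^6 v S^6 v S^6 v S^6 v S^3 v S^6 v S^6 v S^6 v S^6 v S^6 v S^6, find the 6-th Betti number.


For a wedge of spheres, H_k (k>0) is free on one generator per sphere of dimension k.
Spheres of dimension 6: count = 16.
b_6 = 16

16


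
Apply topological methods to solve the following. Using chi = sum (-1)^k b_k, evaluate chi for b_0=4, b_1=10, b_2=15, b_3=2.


chi = sum_k (-1)^k b_k.
= (4) + (-10) + (15) + (-2)
= 7

7


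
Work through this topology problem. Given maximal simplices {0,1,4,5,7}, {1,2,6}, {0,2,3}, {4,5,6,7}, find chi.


Enumerate all faces; f-vector: f_0=8, f_1=19, f_2=15, f_3=6, f_4=1.
chi = sum (-1)^k f_k = -1

-1


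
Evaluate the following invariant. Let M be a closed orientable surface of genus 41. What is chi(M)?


For a closed orientable surface of genus g: chi = 2 - 2g.
Here g = 41.
chi = 2 - 2*41 = 2 - 82 = -80

-80


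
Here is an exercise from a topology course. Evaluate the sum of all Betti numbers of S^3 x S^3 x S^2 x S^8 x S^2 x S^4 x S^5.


Total Betti number is multiplicative under products.
Each S^d (d>=1) has total Betti number 2.
There are 7 sphere factors.
Total = 2^7 = 128

128


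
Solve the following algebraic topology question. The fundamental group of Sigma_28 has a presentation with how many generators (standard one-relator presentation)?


Standard presentation: pi_1(Sigma_g) = <a_1,b_1,...,a_g,b_g | [a_1,b_1]...[a_g,b_g] = 1>.
Number of generators = 2g = 2*28 = 56

56


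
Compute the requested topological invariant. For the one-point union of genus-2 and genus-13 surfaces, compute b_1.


For a wedge: H_1(A v B) = H_1(A) + H_1(B).
b_1(Sigma_2) = 4, b_1(Sigma_13) = 26.
b_1 = 4 + 26 = 30

30


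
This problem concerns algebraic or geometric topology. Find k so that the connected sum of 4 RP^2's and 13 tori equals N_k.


Since a >= 1, the sum is non-orientable; each T^2 can be replaced by RP^2 # RP^2 (since T^2#RP^2 = 3RP^2).
Total crosscaps k = 4 + 2*13 = 30.
Check via chi: chi = 4*1 + 13*0 - (4+13-1)*2 = -28 = 2 - k = -28. Consistent.

30


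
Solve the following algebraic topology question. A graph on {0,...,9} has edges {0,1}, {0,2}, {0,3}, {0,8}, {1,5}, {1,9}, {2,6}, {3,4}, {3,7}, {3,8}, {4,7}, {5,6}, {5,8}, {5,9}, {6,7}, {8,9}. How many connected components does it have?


Run DFS/union-find over 10 vertices.
V = 10, E = 16.
Number of components = 1

1


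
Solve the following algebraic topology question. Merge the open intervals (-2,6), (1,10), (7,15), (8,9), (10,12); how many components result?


Sort and merge overlapping open intervals.
Merged: (-2,15).
Number of components = 1

1


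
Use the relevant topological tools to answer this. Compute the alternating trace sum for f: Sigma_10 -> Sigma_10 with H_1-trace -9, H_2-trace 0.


L(f) = tr(f_0*) - tr(f_1*) + tr(f_2*).
= 1 - (-9) + (0)
= 10

10


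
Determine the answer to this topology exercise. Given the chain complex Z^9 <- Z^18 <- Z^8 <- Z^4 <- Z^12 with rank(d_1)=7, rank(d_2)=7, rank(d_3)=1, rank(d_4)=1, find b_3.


rank H_k = rank(ker d_k) - rank(im d_{k+1}).
rank(ker d_3) = rank(C_3) - rank(d_3) = 4 - 1 = 3.
rank(im d_{3+1}) = 1.
rank H_3 = 3 - 1 = 2

2


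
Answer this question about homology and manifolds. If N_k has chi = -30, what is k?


chi = 2 - k for closed non-orientable surfaces with k crosscaps.
-30 = 2 - k
k = 2 - (-30) = 32

32


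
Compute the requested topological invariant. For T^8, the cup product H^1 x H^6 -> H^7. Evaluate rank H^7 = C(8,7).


Cup product: H^p x H^q -> H^{p+q}; here p+q = 1+6 = 7.
rank H^k(T^n) = C(n,k).
C(8,7) = 8

8


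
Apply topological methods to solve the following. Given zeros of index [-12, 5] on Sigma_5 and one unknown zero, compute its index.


Poincare-Hopf: sum of indices = chi(M).
chi(Sigma_5) = 2 - 2*5 = -8.
Sum of known indices = -7.
x = chi - (sum known) = -8 - (-7) = -1

-1


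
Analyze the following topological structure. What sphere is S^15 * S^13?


Join of spheres: S^m * S^n = S^{m+n+1}.
dim = 15 + 13 + 1 = 29

29


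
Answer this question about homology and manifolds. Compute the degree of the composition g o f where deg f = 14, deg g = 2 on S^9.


Degree is multiplicative under composition: deg(g o f) = deg(g) * deg(f).
= 2 * 14 = 28

28


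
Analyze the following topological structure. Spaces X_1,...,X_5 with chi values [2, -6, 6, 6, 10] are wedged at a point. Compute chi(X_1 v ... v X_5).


chi(A v B) = chi(A) + chi(B) - 1 (one point identified).
For 5 spaces: chi = (sum chi_i) - (5 - 1).
sum = 18; chi = 18 - 4 = 14

14


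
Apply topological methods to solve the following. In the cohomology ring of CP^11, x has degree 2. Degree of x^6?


|x| = 2 in H^*(CP^n).
|x^6| = 6 * |x| = 6 * 2 = 12

12


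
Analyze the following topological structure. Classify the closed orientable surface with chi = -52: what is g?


chi = 2 - 2g for closed orientable surfaces.
-52 = 2 - 2g
2g = 2 - (-52) = 54
g = 27

27


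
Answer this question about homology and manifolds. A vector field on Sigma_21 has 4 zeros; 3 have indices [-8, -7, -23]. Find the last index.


Poincare-Hopf: sum of indices = chi(M).
chi(Sigma_21) = 2 - 2*21 = -40.
Sum of known indices = -38.
x = chi - (sum known) = -40 - (-38) = -2

-2


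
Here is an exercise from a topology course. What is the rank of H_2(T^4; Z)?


By the Kunneth formula, b_k(T^n) = C(n,k).
b_2(T^4) = C(4,2).
C(4,2) = 4!/(2!*2!) = 6

6


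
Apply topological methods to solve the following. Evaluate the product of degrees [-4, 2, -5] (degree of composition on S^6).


Degree is multiplicative: deg(composition) = product of degrees.
= (-4) * (2) * (-5) = 40

40


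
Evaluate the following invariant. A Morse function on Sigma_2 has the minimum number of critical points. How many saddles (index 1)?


A perfect Morse function has m_k = b_k.
For Sigma_2: b_0=1, b_1=2g=4, b_2=1.
Saddles m_1 = 2g = 4

4


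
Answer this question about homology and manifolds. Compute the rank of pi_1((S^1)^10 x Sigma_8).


pi_1(A x B) = pi_1(A) x pi_1(B); rank of abelianization = b_1.
b_1(T^10) = 10, b_1(Sigma_8) = 2*8 = 16.
b_1(product) = 10 + 16 = 26

26


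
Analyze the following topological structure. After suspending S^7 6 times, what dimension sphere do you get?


Each suspension raises dimension by 1: Sigma S^n = S^{n+1}.
Sigma^6 S^7 = S^{7+6} = S^13

13


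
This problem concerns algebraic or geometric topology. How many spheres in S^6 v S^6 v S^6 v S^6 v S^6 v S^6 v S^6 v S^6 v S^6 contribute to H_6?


For a wedge of spheres, H_k (k>0) is free on one generator per sphere of dimension k.
Spheres of dimension 6: count = 9.
b_6 = 9

9


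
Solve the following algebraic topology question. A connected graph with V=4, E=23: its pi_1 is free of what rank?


For a connected graph: rank(pi_1) = b_1 = E - V + 1 = 1 - chi.
chi = V - E = 4 - 23 = -19.
rank = 1 - (-19) = 23 - 4 + 1 = 20

20


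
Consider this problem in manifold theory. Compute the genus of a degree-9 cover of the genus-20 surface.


For an n-sheeted cover: chi(E) = n * chi(B).
chi(Sigma_20) = 2 - 2*20 = -38.
chi(E) = 9 * (-38) = -342.
genus(E) = (2 - chi(E))/2 = (2 - (-342))/2 = 344/2 = 172

172


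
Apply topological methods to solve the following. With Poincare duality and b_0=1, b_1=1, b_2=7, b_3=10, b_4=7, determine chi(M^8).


By Poincare duality b_k = b_{8-k}, so full Betti numbers: b_0=1, b_1=1, b_2=7, b_3=10, b_4=7, b_5=10, b_6=7, b_7=1, b_8=1.
chi = sum (-1)^k b_k = 1

1


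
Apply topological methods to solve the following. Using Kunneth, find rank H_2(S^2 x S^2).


Each S^d has Poincare polynomial 1 + t^d.
The product S^2 x S^2 has Poincare polynomial prod(1+t^d_i).
Expanding: b_0=1, b_2=2, b_4=1.
b_2 = 2

2


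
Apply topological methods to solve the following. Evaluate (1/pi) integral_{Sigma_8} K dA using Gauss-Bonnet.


Gauss-Bonnet: integral K dA = 2*pi*chi(M).
chi(Sigma_8) = 2 - 2*8 = -14.
(integral K dA)/pi = 2*chi = 2*(-14) = -28

-28


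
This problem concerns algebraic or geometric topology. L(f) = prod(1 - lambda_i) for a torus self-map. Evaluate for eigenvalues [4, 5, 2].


For a torus self-map: L(f) = det(I - A) where A acts on H_1.
L(f) = (1-4) * (1-5) * (1-2) = -3 * -4 * -1 = -12

-12


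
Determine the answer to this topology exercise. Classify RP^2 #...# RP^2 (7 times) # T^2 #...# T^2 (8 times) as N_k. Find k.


Since a >= 1, the sum is non-orientable; each T^2 can be replaced by RP^2 # RP^2 (since T^2#RP^2 = 3RP^2).
Total crosscaps k = 7 + 2*8 = 23.
Check via chi: chi = 7*1 + 8*0 - (7+8-1)*2 = -21 = 2 - k = -21. Consistent.

23


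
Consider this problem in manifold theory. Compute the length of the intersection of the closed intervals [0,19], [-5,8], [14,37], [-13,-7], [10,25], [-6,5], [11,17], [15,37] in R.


Intersection = [max(a_i), min(b_i)] = [15, -7].
Since 15 > -7, the intersection is empty.
Length = 0

0


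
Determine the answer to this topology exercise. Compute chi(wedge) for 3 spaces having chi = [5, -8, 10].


chi(A v B) = chi(A) + chi(B) - 1 (one point identified).
For 3 spaces: chi = (sum chi_i) - (3 - 1).
sum = 7; chi = 7 - 2 = 5

5


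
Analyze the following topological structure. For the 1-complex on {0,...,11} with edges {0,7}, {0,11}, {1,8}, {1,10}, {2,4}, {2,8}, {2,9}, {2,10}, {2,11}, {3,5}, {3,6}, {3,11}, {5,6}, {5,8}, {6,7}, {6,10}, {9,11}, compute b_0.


Run DFS/union-find over 12 vertices.
V = 12, E = 17.
Number of components = 1

1


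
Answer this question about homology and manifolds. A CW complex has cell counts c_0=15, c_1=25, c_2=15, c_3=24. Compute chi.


chi = sum_k (-1)^k c_k.
= (-1)^0*15 + (-1)^1*25 + (-1)^2*15 + (-1)^3*24
= (15) + (-25) + (15) + (-24)
= -19

-19


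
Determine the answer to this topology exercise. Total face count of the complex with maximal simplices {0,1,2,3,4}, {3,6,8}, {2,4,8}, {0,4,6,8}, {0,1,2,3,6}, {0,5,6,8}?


Each maximal simplex on m vertices has 2^m - 1 nonempty faces.
Take the union (dedupe shared faces).
Total distinct faces = 69

69


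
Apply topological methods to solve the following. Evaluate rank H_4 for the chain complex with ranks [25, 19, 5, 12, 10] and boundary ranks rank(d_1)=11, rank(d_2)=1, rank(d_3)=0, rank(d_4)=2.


rank H_k = rank(ker d_k) - rank(im d_{k+1}).
rank(ker d_4) = rank(C_4) - rank(d_4) = 10 - 2 = 8.
rank(im d_{4+1}) = 0.
rank H_4 = 8 - 0 = 8

8


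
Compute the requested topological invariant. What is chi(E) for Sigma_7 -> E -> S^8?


chi(S^8) = 2 (n even), chi(Sigma_7) = 2 - 2*7 = -12.
chi(E) = 2 * (-12) = -24

-24


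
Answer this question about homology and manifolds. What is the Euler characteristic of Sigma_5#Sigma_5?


chi(Sigma_5) = 2 - 2*5 = -8
chi(Sigma_5) = 2 - 2*5 = -8
For surfaces: chi(A#B) = chi(A) + chi(B) - 2.
chi = -8 + -8 - 2 = -18

-18


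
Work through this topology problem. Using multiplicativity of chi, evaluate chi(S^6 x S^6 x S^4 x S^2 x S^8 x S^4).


chi is multiplicative: chi(X x Y) = chi(X) chi(Y).
Each even-dim sphere has chi = 2. There are 6 factors.
chi = 2^6 = 64

64


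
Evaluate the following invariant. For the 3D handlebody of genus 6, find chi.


A genus-g handlebody deformation retracts to a wedge of g circles.
chi(vee_g S^1) = 1 - g.
chi(H_6) = 1 - 6 = -5

-5


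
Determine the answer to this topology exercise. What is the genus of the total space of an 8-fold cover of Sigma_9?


For an n-sheeted cover: chi(E) = n * chi(B).
chi(Sigma_9) = 2 - 2*9 = -16.
chi(E) = 8 * (-16) = -128.
genus(E) = (2 - chi(E))/2 = (2 - (-128))/2 = 130/2 = 65

65


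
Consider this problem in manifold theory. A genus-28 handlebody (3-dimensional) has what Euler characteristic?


A genus-g handlebody deformation retracts to a wedge of g circles.
chi(vee_g S^1) = 1 - g.
chi(H_28) = 1 - 28 = -27

-27


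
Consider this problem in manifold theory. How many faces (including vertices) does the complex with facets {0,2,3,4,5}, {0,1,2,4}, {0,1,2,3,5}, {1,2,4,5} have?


Each maximal simplex on m vertices has 2^m - 1 nonempty faces.
Take the union (dedupe shared faces).
Total distinct faces = 53

53


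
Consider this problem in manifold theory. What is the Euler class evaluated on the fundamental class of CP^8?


For any closed oriented manifold, <e(TM),[M]> = chi(M).
chi(CP^8) = 8+1 = 9

9


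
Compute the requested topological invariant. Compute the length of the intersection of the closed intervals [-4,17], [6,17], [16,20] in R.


Intersection = [max(a_i), min(b_i)] = [16, 17].
Length = 17 - 16 = 1

1


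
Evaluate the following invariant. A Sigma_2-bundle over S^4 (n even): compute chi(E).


chi(S^4) = 2 (n even), chi(Sigma_2) = 2 - 2*2 = -2.
chi(E) = 2 * (-2) = -4

-4


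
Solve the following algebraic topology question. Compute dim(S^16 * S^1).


Join of spheres: S^m * S^n = S^{m+n+1}.
dim = 16 + 1 + 1 = 18

18


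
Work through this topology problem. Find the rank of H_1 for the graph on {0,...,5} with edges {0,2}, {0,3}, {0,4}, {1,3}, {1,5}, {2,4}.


b_1 = E - V + (number of components).
E = 6, V = 6, components = 1.
b_1 = 6 - 6 + 1 = 1

1


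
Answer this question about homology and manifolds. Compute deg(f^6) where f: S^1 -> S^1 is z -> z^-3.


deg(f) = -3. Degree is multiplicative: deg(f^6) = (deg f)^6.
deg(f^6) = (-3)^6 = 729

729


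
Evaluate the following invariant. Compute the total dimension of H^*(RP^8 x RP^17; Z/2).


dim H^*(RP^n; Z/2) = n+1 (one Z/2 in each degree 0..n).
Total Betti number is multiplicative.
Total = (8+1) * (17+1) = 9 * 18 = 162

162


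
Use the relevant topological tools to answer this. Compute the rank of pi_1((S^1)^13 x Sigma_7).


pi_1(A x B) = pi_1(A) x pi_1(B); rank of abelianization = b_1.
b_1(T^13) = 13, b_1(Sigma_7) = 2*7 = 14.
b_1(product) = 13 + 14 = 27

27


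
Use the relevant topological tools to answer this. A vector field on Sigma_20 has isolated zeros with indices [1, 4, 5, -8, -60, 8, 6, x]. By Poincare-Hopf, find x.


Poincare-Hopf: sum of indices = chi(M).
chi(Sigma_20) = 2 - 2*20 = -38.
Sum of known indices = -44.
x = chi - (sum known) = -38 - (-44) = 6

6


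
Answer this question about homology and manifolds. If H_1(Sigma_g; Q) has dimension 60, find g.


For a closed orientable surface: b_1 = 2g.
60 = 2g
g = 60 / 2 = 30

30


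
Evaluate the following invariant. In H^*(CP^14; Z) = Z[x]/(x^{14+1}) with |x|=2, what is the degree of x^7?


|x| = 2 in H^*(CP^n).
|x^7| = 7 * |x| = 7 * 2 = 14

14


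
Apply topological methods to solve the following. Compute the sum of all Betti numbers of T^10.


b_k(T^10) = C(10,k), so the sum over k is sum_k C(10,k) = 2^10.
Total = 2^10 = 1024

1024


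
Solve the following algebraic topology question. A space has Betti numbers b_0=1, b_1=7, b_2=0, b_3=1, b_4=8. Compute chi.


chi = sum_k (-1)^k b_k.
= (1) + (-7) + (0) + (-1) + (8)
= 1

1


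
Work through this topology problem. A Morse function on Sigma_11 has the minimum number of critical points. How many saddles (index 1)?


A perfect Morse function has m_k = b_k.
For Sigma_11: b_0=1, b_1=2g=22, b_2=1.
Saddles m_1 = 2g = 22

22


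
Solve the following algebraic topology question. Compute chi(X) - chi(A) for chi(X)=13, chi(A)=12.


Relative Euler characteristic: chi(X, A) = chi(X) - chi(A).
= 13 - (12) = 1

1


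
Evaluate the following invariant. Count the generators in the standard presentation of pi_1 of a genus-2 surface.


Standard presentation: pi_1(Sigma_g) = <a_1,b_1,...,a_g,b_g | [a_1,b_1]...[a_g,b_g] = 1>.
Number of generators = 2g = 2*2 = 4

4


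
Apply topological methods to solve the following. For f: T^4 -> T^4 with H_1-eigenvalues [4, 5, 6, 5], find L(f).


For a torus self-map: L(f) = det(I - A) where A acts on H_1.
L(f) = (1-4) * (1-5) * (1-6) * (1-5) = -3 * -4 * -5 * -4 = 240

240


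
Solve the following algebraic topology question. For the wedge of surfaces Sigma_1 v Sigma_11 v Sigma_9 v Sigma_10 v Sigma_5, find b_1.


For a wedge X v Y: reduced H_k(X v Y) = H_k(X) + H_k(Y).
Each Sigma_g contributes b_1 = 2g.
b_1 = 2 + 22 + 18 + 20 + 10 = 72

72


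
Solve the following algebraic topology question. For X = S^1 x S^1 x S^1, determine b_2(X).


Each S^d has Poincare polynomial 1 + t^d.
The product S^1 x S^1 x S^1 has Poincare polynomial prod(1+t^d_i).
Expanding: b_0=1, b_1=3, b_2=3, b_3=1.
b_2 = 3

3


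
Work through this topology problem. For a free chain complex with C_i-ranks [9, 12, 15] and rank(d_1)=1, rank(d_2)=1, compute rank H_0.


rank H_k = rank(ker d_k) - rank(im d_{k+1}).
rank(ker d_0) = rank(C_0) - rank(d_0) = 9 - 0 = 9.
rank(im d_{0+1}) = 1.
rank H_0 = 9 - 1 = 8

8


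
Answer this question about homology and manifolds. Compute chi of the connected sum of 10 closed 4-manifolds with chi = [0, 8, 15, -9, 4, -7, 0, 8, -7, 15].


For n-manifolds: chi(A#B) = chi(A) + chi(B) - chi(S^4).
chi(S^4) = 1 + (-1)^4 = 2.
chi(#) = (sum chi_i) - (10-1)*chi(S^4) = 27 - 9*2 = 9

9


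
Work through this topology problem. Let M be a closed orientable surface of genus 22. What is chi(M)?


For a closed orientable surface of genus g: chi = 2 - 2g.
Here g = 22.
chi = 2 - 2*22 = 2 - 44 = -42

-42


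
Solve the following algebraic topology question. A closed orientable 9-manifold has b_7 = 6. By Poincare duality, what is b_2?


Poincare duality for closed orientable n-manifolds: b_k = b_{n-k}.
Here n = 9, so b_2 = b_7 = 6

6


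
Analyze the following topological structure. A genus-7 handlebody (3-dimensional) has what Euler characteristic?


A genus-g handlebody deformation retracts to a wedge of g circles.
chi(vee_g S^1) = 1 - g.
chi(H_7) = 1 - 7 = -6

-6


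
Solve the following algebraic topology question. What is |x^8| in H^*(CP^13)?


|x| = 2 in H^*(CP^n).
|x^8| = 8 * |x| = 8 * 2 = 16

16


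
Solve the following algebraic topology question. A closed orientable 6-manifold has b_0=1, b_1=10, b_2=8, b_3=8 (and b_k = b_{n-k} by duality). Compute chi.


By Poincare duality b_k = b_{6-k}, so full Betti numbers: b_0=1, b_1=10, b_2=8, b_3=8, b_4=8, b_5=10, b_6=1.
chi = sum (-1)^k b_k = -10

-10


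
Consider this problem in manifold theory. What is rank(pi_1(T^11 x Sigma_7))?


pi_1(A x B) = pi_1(A) x pi_1(B); rank of abelianization = b_1.
b_1(T^11) = 11, b_1(Sigma_7) = 2*7 = 14.
b_1(product) = 11 + 14 = 25

25


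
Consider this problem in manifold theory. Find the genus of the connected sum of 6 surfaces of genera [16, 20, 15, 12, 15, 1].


Genus is additive under connected sum of orientable surfaces.
g = 16 + 20 + 15 + 12 + 15 + 1 = 79

79


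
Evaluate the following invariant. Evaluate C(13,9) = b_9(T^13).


By the Kunneth formula, b_k(T^n) = C(n,k).
b_9(T^13) = C(13,9).
C(13,9) = 13!/(9!*4!) = 715

715


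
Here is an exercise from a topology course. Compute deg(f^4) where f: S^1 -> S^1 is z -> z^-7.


deg(f) = -7. Degree is multiplicative: deg(f^4) = (deg f)^4.
deg(f^4) = (-7)^4 = 2401

2401


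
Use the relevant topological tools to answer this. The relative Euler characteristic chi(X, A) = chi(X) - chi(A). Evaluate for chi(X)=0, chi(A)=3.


Relative Euler characteristic: chi(X, A) = chi(X) - chi(A).
= 0 - (3) = -3

-3


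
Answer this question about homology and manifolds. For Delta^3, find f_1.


Delta^3 has 3+1 vertices. A 1-face is a choice of 1+1 vertices.
f_1 = C(3+1, 1+1) = C(4,2) = 6

6


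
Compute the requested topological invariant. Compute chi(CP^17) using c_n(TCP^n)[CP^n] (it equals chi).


For any closed oriented manifold, <e(TM),[M]> = chi(M).
chi(CP^17) = 17+1 = 18

18


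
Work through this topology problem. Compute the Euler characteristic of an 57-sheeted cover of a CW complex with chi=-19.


For a finite covering: chi(E) = (number of sheets) * chi(B).
chi(E) = 57 * (-19) = -1083

-1083


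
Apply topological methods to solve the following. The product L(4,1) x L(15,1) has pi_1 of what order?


pi_1(X x Y) = pi_1(X) x pi_1(Y).
pi_1(L(4,1)) = Z/4, pi_1(L(15,1)) = Z/15.
|Z/4 x Z/15| = 4 * 15 = 60

60


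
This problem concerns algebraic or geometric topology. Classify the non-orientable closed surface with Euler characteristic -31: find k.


chi = 2 - k for closed non-orientable surfaces with k crosscaps.
-31 = 2 - k
k = 2 - (-31) = 33

33


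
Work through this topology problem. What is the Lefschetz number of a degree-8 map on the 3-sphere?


On S^3: L(f) = tr(f_0*) + (-1)^3 tr(f_3*) = 1 + (-1)^3 * deg(f).
L(f) = 1 + (-1)^3 * 8 = 1 + -8 = -7

-7


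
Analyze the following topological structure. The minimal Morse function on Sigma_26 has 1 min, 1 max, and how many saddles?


A perfect Morse function has m_k = b_k.
For Sigma_26: b_0=1, b_1=2g=52, b_2=1.
Saddles m_1 = 2g = 52

52


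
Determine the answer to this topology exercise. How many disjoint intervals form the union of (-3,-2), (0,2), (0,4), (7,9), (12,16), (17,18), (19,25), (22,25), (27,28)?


Sort and merge overlapping open intervals.
Merged: (-3,-2), (0,4), (7,9), (12,16), (17,18), (19,25), (27,28).
Number of components = 7

7


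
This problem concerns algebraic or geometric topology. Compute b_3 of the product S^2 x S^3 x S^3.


Each S^d has Poincare polynomial 1 + t^d.
The product S^2 x S^3 x S^3 has Poincare polynomial prod(1+t^d_i).
Expanding: b_0=1, b_2=1, b_3=2, b_5=2, b_6=1, b_8=1.
b_3 = 2

2


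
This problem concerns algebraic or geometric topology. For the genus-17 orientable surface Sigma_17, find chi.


For a closed orientable surface of genus g: chi = 2 - 2g.
Here g = 17.
chi = 2 - 2*17 = 2 - 34 = -32

-32


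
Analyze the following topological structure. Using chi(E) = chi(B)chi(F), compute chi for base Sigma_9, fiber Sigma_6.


For a fiber bundle F -> E -> B (with CW structure): chi(E) = chi(B) * chi(F).
chi(Sigma_9) = -16, chi(Sigma_6) = -10.
chi(E) = (-16) * (-10) = 160

160


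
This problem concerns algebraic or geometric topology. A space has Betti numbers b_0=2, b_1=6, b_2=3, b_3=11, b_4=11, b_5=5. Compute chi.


chi = sum_k (-1)^k b_k.
= (2) + (-6) + (3) + (-11) + (11) + (-5)
= -6

-6


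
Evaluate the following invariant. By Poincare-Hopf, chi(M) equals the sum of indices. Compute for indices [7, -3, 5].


Poincare-Hopf: chi(M) = sum of indices of zeros.
chi = (7) + (-3) + (5) = 9

9


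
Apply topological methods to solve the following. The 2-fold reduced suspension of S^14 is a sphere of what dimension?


Each suspension raises dimension by 1: Sigma S^n = S^{n+1}.
Sigma^2 S^14 = S^{14+2} = S^16

16


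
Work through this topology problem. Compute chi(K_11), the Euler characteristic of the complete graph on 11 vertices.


K_11: V = 11, E = C(11,2) = 55.
chi = V - E = 11 - 55 = -44

-44


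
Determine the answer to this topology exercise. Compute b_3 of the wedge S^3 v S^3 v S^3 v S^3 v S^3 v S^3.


For a wedge of spheres, H_k (k>0) is free on one generator per sphere of dimension k.
Spheres of dimension 3: count = 6.
b_3 = 6

6


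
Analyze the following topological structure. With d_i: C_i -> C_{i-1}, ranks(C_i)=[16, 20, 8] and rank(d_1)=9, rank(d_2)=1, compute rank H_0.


rank H_k = rank(ker d_k) - rank(im d_{k+1}).
rank(ker d_0) = rank(C_0) - rank(d_0) = 16 - 0 = 16.
rank(im d_{0+1}) = 9.
rank H_0 = 16 - 9 = 7

7


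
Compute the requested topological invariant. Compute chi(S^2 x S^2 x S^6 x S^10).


chi is multiplicative: chi(X x Y) = chi(X) chi(Y).
Each even-dim sphere has chi = 2. There are 4 factors.
chi = 2^4 = 16

16


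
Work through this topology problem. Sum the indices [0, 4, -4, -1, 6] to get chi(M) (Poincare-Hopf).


Poincare-Hopf: chi(M) = sum of indices of zeros.
chi = (0) + (4) + (-4) + (-1) + (6) = 5

5


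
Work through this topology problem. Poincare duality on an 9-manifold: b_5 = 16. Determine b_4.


Poincare duality for closed orientable n-manifolds: b_k = b_{n-k}.
Here n = 9, so b_4 = b_5 = 16

16


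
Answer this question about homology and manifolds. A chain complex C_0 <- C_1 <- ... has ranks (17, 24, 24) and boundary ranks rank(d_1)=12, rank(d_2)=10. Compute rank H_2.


rank H_k = rank(ker d_k) - rank(im d_{k+1}).
rank(ker d_2) = rank(C_2) - rank(d_2) = 24 - 10 = 14.
rank(im d_{2+1}) = 0.
rank H_2 = 14 - 0 = 14

14


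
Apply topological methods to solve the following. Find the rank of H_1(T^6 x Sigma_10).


pi_1(A x B) = pi_1(A) x pi_1(B); rank of abelianization = b_1.
b_1(T^6) = 6, b_1(Sigma_10) = 2*10 = 20.
b_1(product) = 6 + 20 = 26

26


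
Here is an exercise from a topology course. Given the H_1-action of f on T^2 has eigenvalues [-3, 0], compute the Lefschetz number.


For a torus self-map: L(f) = det(I - A) where A acts on H_1.
L(f) = (1--3) * (1-0) = 4 * 1 = 4

4


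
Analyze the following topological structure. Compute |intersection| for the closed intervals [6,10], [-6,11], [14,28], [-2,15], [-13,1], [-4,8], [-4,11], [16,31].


Intersection = [max(a_i), min(b_i)] = [16, 1].
Since 16 > 1, the intersection is empty.
Length = 0

0


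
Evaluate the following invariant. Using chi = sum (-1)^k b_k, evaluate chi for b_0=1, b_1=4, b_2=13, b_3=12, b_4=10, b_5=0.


chi = sum_k (-1)^k b_k.
= (1) + (-4) + (13) + (-12) + (10) + (0)
= 8

8


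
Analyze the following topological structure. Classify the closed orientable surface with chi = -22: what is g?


chi = 2 - 2g for closed orientable surfaces.
-22 = 2 - 2g
2g = 2 - (-22) = 24
g = 12

12


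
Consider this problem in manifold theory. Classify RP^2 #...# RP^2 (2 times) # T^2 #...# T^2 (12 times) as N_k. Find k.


Since a >= 1, the sum is non-orientable; each T^2 can be replaced by RP^2 # RP^2 (since T^2#RP^2 = 3RP^2).
Total crosscaps k = 2 + 2*12 = 26.
Check via chi: chi = 2*1 + 12*0 - (2+12-1)*2 = -24 = 2 - k = -24. Consistent.

26


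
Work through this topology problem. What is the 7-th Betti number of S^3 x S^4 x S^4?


Each S^d has Poincare polynomial 1 + t^d.
The product S^3 x S^4 x S^4 has Poincare polynomial prod(1+t^d_i).
Expanding: b_0=1, b_3=1, b_4=2, b_7=2, b_8=1, b_11=1.
b_7 = 2

2


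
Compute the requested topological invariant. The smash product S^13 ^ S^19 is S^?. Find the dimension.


S^m ^ S^n = S^{m+n}.
k = 13 + 19 = 32

32


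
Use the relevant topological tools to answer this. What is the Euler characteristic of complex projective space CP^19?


CP^19 has one cell in each even dimension 0, 2, ..., 2*19 (19+1 cells total).
All cells are even-dimensional, so chi = number of cells.
chi = 19 + 1 = 20

20


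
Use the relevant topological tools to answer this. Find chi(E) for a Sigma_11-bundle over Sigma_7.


For a fiber bundle F -> E -> B (with CW structure): chi(E) = chi(B) * chi(F).
chi(Sigma_7) = -12, chi(Sigma_11) = -20.
chi(E) = (-12) * (-20) = 240

240


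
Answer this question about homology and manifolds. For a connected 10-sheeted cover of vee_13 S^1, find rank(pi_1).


Nielsen-Schreier: an index-n subgroup of F_r is free of rank 1 + n(r-1).
Equivalently: chi(cover) = n*chi(base); chi(vee_r S^1) = 1 - 13 = -12.
chi(E) = 10*(-12) = -120; rank = 1 - chi(E) = 1 - (-120) = 121.
rank = 1 + 10*(13-1) = 1 + 120 = 121

121


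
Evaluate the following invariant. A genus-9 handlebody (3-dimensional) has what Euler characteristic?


A genus-g handlebody deformation retracts to a wedge of g circles.
chi(vee_g S^1) = 1 - g.
chi(H_9) = 1 - 9 = -8

-8


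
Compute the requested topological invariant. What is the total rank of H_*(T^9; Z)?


b_k(T^9) = C(9,k), so the sum over k is sum_k C(9,k) = 2^9.
Total = 2^9 = 512

512


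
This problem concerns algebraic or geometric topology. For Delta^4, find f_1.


Delta^4 has 4+1 vertices. A 1-face is a choice of 1+1 vertices.
f_1 = C(4+1, 1+1) = C(5,2) = 10

10


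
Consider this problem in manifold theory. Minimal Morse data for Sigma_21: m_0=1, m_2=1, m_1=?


A perfect Morse function has m_k = b_k.
For Sigma_21: b_0=1, b_1=2g=42, b_2=1.
Saddles m_1 = 2g = 42

42


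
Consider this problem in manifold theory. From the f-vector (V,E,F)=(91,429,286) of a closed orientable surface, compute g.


chi = V - E + F = 91 - 429 + 286 = -52
For orientable closed surface: chi = 2 - 2g, so g = (2 - chi)/2.
g = (2 - (-52)) / 2 = 54 / 2 = 27

27


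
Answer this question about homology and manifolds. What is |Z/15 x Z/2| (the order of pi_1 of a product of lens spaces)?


pi_1(X x Y) = pi_1(X) x pi_1(Y).
pi_1(L(15,1)) = Z/15, pi_1(L(2,1)) = Z/2.
|Z/15 x Z/2| = 15 * 2 = 30

30


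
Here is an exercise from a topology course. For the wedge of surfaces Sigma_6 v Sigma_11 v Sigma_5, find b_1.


For a wedge X v Y: reduced H_k(X v Y) = H_k(X) + H_k(Y).
Each Sigma_g contributes b_1 = 2g.
b_1 = 12 + 22 + 10 = 44

44


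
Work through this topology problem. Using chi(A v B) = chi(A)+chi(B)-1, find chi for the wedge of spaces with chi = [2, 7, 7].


chi(A v B) = chi(A) + chi(B) - 1 (one point identified).
For 3 spaces: chi = (sum chi_i) - (3 - 1).
sum = 16; chi = 16 - 2 = 14

14


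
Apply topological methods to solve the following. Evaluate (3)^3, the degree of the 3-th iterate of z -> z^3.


deg(f) = 3. Degree is multiplicative: deg(f^3) = (deg f)^3.
deg(f^3) = (3)^3 = 27

27


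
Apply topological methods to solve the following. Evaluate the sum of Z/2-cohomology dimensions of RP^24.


H^k(RP^24; Z/2) = Z/2 for each 0 <= k <= 24.
Total dimension = 24 + 1 = 25

25


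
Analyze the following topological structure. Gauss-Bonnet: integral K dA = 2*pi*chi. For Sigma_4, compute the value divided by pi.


Gauss-Bonnet: integral K dA = 2*pi*chi(M).
chi(Sigma_4) = 2 - 2*4 = -6.
(integral K dA)/pi = 2*chi = 2*(-6) = -12

-12


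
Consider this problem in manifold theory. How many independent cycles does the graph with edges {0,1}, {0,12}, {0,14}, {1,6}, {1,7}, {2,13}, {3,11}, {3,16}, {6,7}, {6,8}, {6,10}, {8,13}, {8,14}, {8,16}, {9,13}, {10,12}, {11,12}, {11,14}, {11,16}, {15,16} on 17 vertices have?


b_1 = E - V + (number of components).
E = 20, V = 17, components = 3.
b_1 = 20 - 17 + 3 = 6

6


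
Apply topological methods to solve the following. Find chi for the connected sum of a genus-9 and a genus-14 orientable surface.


chi(Sigma_9) = 2 - 2*9 = -16
chi(Sigma_14) = 2 - 2*14 = -26
For surfaces: chi(A#B) = chi(A) + chi(B) - 2.
chi = -16 + -26 - 2 = -44

-44


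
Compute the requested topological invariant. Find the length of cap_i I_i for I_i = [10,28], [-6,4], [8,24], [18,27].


Intersection = [max(a_i), min(b_i)] = [18, 4].
Since 18 > 4, the intersection is empty.
Length = 0

0


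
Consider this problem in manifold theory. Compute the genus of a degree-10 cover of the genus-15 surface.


For an n-sheeted cover: chi(E) = n * chi(B).
chi(Sigma_15) = 2 - 2*15 = -28.
chi(E) = 10 * (-28) = -280.
genus(E) = (2 - chi(E))/2 = (2 - (-280))/2 = 282/2 = 141

141


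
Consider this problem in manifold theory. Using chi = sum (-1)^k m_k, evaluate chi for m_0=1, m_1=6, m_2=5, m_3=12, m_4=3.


Morse theory: chi(M) = sum_k (-1)^k m_k where m_k = #(index-k critical points).
= (1) + (-6) + (5) + (-12) + (3) = -9

-9


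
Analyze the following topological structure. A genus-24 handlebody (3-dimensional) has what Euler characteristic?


A genus-g handlebody deformation retracts to a wedge of g circles.
chi(vee_g S^1) = 1 - g.
chi(H_24) = 1 - 24 = -23

-23


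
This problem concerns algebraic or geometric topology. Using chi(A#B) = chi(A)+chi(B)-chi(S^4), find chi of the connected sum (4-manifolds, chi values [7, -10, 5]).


For n-manifolds: chi(A#B) = chi(A) + chi(B) - chi(S^4).
chi(S^4) = 1 + (-1)^4 = 2.
chi(#) = (sum chi_i) - (3-1)*chi(S^4) = 2 - 2*2 = -2

-2


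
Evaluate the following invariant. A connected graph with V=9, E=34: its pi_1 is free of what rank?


For a connected graph: rank(pi_1) = b_1 = E - V + 1 = 1 - chi.
chi = V - E = 9 - 34 = -25.
rank = 1 - (-25) = 34 - 9 + 1 = 26

26


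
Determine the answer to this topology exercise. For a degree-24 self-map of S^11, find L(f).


On S^11: L(f) = tr(f_0*) + (-1)^11 tr(f_11*) = 1 + (-1)^11 * deg(f).
L(f) = 1 + (-1)^11 * 24 = 1 + -24 = -23

-23


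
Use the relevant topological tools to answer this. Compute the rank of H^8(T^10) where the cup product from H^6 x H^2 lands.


Cup product: H^p x H^q -> H^{p+q}; here p+q = 6+2 = 8.
rank H^k(T^n) = C(n,k).
C(10,8) = 45

45


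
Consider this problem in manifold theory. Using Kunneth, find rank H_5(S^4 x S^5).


Each S^d has Poincare polynomial 1 + t^d.
The product S^4 x S^5 has Poincare polynomial prod(1+t^d_i).
Expanding: b_0=1, b_4=1, b_5=1, b_9=1.
b_5 = 1

1


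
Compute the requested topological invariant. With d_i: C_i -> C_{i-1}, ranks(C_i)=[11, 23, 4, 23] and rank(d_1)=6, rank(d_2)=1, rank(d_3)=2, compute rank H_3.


rank H_k = rank(ker d_k) - rank(im d_{k+1}).
rank(ker d_3) = rank(C_3) - rank(d_3) = 23 - 2 = 21.
rank(im d_{3+1}) = 0.
rank H_3 = 21 - 0 = 21

21


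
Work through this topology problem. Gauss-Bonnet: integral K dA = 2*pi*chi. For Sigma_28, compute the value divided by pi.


Gauss-Bonnet: integral K dA = 2*pi*chi(M).
chi(Sigma_28) = 2 - 2*28 = -54.
(integral K dA)/pi = 2*chi = 2*(-54) = -108

-108


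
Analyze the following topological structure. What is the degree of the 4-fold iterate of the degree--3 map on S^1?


deg(f) = -3. Degree is multiplicative: deg(f^4) = (deg f)^4.
deg(f^4) = (-3)^4 = 81

81


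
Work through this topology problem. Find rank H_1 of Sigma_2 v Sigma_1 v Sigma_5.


For a wedge X v Y: reduced H_k(X v Y) = H_k(X) + H_k(Y).
Each Sigma_g contributes b_1 = 2g.
b_1 = 4 + 2 + 10 = 16

16


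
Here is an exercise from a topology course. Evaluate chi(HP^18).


HP^18 has one cell in each dimension 0, 4, ..., 4*18 (18+1 cells, all even-dim).
chi = 18 + 1 = 19

19


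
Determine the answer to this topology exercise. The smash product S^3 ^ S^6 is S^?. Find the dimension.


S^m ^ S^n = S^{m+n}.
k = 3 + 6 = 9

9


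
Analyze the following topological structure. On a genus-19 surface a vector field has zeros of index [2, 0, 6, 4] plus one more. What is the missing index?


Poincare-Hopf: sum of indices = chi(M).
chi(Sigma_19) = 2 - 2*19 = -36.
Sum of known indices = 12.
x = chi - (sum known) = -36 - (12) = -48

-48


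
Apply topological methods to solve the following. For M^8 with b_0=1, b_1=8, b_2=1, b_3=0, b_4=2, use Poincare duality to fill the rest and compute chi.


By Poincare duality b_k = b_{8-k}, so full Betti numbers: b_0=1, b_1=8, b_2=1, b_3=0, b_4=2, b_5=0, b_6=1, b_7=8, b_8=1.
chi = sum (-1)^k b_k = -10

-10


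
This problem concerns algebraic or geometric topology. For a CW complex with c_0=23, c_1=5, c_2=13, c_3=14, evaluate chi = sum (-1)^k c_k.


chi = sum_k (-1)^k c_k.
= (-1)^0*23 + (-1)^1*5 + (-1)^2*13 + (-1)^3*14
= (23) + (-5) + (13) + (-14)
= 17

17


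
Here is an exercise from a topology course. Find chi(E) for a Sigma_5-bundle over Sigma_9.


For a fiber bundle F -> E -> B (with CW structure): chi(E) = chi(B) * chi(F).
chi(Sigma_9) = -16, chi(Sigma_5) = -8.
chi(E) = (-16) * (-8) = 128

128


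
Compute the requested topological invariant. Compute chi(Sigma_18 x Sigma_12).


chi(Sigma_18) = 2 - 2*18 = -34
chi(Sigma_12) = 2 - 2*12 = -22
chi(product) = (-34) * (-22) = 748

748


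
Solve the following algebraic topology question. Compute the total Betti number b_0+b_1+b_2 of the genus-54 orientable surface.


For Sigma_54: b_0 = 1, b_1 = 2g = 108, b_2 = 1.
Total = 1 + 108 + 1 = 110

110


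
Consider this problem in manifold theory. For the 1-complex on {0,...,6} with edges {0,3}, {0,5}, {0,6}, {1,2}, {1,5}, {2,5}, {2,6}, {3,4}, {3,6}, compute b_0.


Run DFS/union-find over 7 vertices.
V = 7, E = 9.
Number of components = 1

1


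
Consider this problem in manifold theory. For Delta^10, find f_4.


Delta^10 has 10+1 vertices. A 4-face is a choice of 4+1 vertices.
f_4 = C(10+1, 4+1) = C(11,5) = 462

462


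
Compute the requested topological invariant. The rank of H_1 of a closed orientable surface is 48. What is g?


For a closed orientable surface: b_1 = 2g.
48 = 2g
g = 48 / 2 = 24

24


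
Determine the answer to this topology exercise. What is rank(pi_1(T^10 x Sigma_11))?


pi_1(A x B) = pi_1(A) x pi_1(B); rank of abelianization = b_1.
b_1(T^10) = 10, b_1(Sigma_11) = 2*11 = 22.
b_1(product) = 10 + 22 = 32

32


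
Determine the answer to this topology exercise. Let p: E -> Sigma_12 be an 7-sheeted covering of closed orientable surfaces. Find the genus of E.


For an n-sheeted cover: chi(E) = n * chi(B).
chi(Sigma_12) = 2 - 2*12 = -22.
chi(E) = 7 * (-22) = -154.
genus(E) = (2 - chi(E))/2 = (2 - (-154))/2 = 156/2 = 78

78


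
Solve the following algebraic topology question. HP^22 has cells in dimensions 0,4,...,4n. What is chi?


HP^22 has one cell in each dimension 0, 4, ..., 4*22 (22+1 cells, all even-dim).
chi = 22 + 1 = 23

23


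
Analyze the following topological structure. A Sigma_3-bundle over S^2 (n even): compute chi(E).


chi(S^2) = 2 (n even), chi(Sigma_3) = 2 - 2*3 = -4.
chi(E) = 2 * (-4) = -8

-8


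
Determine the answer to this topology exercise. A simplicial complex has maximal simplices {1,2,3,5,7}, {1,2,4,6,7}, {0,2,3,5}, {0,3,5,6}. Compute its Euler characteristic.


Enumerate all faces; f-vector: f_0=8, f_1=23, f_2=25, f_3=12, f_4=2.
chi = sum (-1)^k f_k = 0

0


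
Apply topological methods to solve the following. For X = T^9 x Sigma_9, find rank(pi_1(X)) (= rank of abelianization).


pi_1(A x B) = pi_1(A) x pi_1(B); rank of abelianization = b_1.
b_1(T^9) = 9, b_1(Sigma_9) = 2*9 = 18.
b_1(product) = 9 + 18 = 27

27


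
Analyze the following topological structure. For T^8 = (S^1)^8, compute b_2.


By the Kunneth formula, b_k(T^n) = C(n,k).
b_2(T^8) = C(8,2).
C(8,2) = 8!/(2!*6!) = 28

28


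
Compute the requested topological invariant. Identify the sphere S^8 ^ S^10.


S^m ^ S^n = S^{m+n}.
k = 8 + 10 = 18

18


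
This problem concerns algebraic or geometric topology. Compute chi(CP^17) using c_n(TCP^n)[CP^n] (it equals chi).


For any closed oriented manifold, <e(TM),[M]> = chi(M).
chi(CP^17) = 17+1 = 18

18


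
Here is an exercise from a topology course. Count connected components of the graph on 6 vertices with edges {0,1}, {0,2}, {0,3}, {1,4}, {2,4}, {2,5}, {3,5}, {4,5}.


Run DFS/union-find over 6 vertices.
V = 6, E = 8.
Number of components = 1

1


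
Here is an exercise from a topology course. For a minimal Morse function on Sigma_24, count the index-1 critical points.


A perfect Morse function has m_k = b_k.
For Sigma_24: b_0=1, b_1=2g=48, b_2=1.
Saddles m_1 = 2g = 48

48


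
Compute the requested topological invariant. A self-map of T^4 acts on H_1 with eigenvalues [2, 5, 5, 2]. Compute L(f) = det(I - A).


For a torus self-map: L(f) = det(I - A) where A acts on H_1.
L(f) = (1-2) * (1-5) * (1-5) * (1-2) = -1 * -4 * -4 * -1 = 16

16


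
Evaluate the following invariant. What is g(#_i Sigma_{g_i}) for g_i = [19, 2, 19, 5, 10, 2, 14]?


Genus is additive under connected sum of orientable surfaces.
g = 19 + 2 + 19 + 5 + 10 + 2 + 14 = 71

71


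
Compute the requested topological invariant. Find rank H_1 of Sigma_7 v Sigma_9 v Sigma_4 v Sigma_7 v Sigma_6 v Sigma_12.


For a wedge X v Y: reduced H_k(X v Y) = H_k(X) + H_k(Y).
Each Sigma_g contributes b_1 = 2g.
b_1 = 14 + 18 + 8 + 14 + 12 + 24 = 90

90
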